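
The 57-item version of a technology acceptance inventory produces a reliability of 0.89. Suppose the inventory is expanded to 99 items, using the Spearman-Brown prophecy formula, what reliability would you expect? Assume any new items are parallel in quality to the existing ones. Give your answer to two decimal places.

Length ratio n = 99/57 = 1.7368
r_new = 1.7368·0.89 / [1 + (1.7368 − 1)·0.89]
r_new = 1.5458 / 1.6558 ≈ 0.9336

0.93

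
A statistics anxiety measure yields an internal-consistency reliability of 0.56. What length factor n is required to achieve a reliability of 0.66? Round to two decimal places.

Rearranging the Spearman-Brown formula for n,
n = r*(1 − r) / [ r (1 − r*) ]
n = [0.66 × 0.44] / [0.56 × 0.34]
n = 0.2904 / 0.1904 ≈ 1.5252

1.53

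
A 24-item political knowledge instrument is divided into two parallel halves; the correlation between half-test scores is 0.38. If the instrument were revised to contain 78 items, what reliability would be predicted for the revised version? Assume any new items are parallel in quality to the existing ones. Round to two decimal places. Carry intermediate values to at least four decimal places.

Full-test reliability from the split-half r: r_full = 2(0.38)/(1 + 0.38) = 0.5507
Length factor from 24 to 78 items: n = 78/24 = 3.2500
r_new = n·r_full / (1 + (n − 1)·r_full) = 1.7898 / 2.2391 ≈ 0.7993

0.80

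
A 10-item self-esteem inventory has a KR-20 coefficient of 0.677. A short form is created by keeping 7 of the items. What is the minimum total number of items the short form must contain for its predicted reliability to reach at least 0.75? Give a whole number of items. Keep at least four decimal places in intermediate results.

15

First, r for the 7-item form: n = 7/10 = 0.7000, so r_7 = 0.7000·0.677/(1 + (0.7000 − 1)·0.677) = 0.5947
Length factor from the short form to reach 0.75: n' = 0.75(1 − 0.5947) / [0.5947(1 − 0.75)] ≈ 2.0446
Total items = 2.0446 × 7 = 14.31, rounded up to 15.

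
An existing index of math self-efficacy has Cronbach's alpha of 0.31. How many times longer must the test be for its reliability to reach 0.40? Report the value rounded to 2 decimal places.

Spearman-Brown solved for the length factor n:
n = r_target (1 − r_old) / [ r_old (1 − r_target) ]
n = 0.40(1 − 0.31) / [0.31(1 − 0.40)]
  = 0.2760 / 0.1860 = 1.4839

1.48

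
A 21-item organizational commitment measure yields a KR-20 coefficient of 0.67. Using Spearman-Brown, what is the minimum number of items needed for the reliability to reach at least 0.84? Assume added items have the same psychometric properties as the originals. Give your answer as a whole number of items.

n = 0.84(1 − 0.67) / [0.67(1 − 0.84)]
  = 0.2772 / 0.1072 = 2.5858
So the test needs 2.5858 × 21 ≈ 54.30 items; rounding up, 55.

55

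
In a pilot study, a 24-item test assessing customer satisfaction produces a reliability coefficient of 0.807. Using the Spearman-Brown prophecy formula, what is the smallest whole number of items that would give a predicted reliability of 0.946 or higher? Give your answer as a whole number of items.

101

n = [0.946 × 0.193] / [0.807 × 0.054]
  = 0.182578 / 0.043578 = 4.1897
4.1897 × 24 = 100.55 → 101 items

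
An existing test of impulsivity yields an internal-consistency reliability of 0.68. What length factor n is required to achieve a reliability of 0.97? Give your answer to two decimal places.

15.22

n = [0.97 × 0.32] / [0.68 × 0.03]
n = 0.3104 / 0.0204 ≈ 15.2157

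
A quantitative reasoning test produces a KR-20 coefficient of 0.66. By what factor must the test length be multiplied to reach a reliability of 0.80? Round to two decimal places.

n = 0.80(1 − 0.66) / [0.66(1 − 0.80)]
n = 0.2720 / 0.1320 ≈ 2.0606

2.06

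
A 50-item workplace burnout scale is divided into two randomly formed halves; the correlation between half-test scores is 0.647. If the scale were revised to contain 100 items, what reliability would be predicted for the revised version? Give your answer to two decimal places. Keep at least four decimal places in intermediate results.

0.88

First correct the split-half correlation to full-test reliability: r_full = 2 × 0.647 / (1 + 0.647) ≈ 0.7857
Length factor from 50 to 100 items: n = 100/50 = 2.0000
r_new = n·r_full / (1 + (n − 1)·r_full) = 1.5714 / 1.7857 ≈ 0.8800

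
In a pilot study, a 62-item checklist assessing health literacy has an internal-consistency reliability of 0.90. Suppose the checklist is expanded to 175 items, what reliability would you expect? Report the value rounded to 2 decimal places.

0.96

Length ratio n = 175/62 = 2.8226
r_new = 2.8226·0.90 / [1 + (2.8226 − 1)·0.90]
r_new = 2.5403 / 2.6403 ≈ 0.9621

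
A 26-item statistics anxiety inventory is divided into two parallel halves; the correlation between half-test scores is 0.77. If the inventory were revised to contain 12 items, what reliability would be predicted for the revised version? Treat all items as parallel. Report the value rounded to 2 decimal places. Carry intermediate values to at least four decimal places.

Full-test reliability from the split-half r: r_full = 2(0.77)/(1 + 0.77) = 0.8701
Length factor from 26 to 12 items: n = 12/26 = 0.4615
r_new = n·r_full / (1 + (n − 1)·r_full) = 0.4016 / 0.5315 ≈ 0.7556

0.76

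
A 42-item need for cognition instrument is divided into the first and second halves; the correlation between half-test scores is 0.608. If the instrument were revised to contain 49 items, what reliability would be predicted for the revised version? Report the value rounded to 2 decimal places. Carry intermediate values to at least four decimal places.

0.78

First correct the split-half correlation to full-test reliability: r_full = 2 × 0.608 / (1 + 0.608) ≈ 0.7562
Then adjust to 49 items: n = 49/42 = 1.1667
r_new = n·r_full / (1 + (n − 1)·r_full) = 0.8823 / 1.1261 ≈ 0.7835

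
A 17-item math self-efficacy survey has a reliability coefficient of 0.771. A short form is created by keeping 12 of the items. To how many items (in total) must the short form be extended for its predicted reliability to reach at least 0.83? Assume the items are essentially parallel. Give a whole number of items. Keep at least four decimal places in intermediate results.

25

First, r for the 12-item form: n = 12/17 = 0.7059, so r_12 = 0.7059·0.771/(1 + (0.7059 − 1)·0.771) = 0.7038
Then solve for n' with r_old = 0.7038, r_target = 0.83: n' = 0.83(1 − 0.7038)/[0.7038(1 − 0.83)] = 2.0548
Total items = 2.0548 × 12 = 24.66, rounded up to 25.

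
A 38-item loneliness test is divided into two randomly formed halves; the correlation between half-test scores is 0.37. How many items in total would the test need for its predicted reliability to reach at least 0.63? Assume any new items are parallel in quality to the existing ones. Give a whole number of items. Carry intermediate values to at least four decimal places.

r_full = 2(0.37)/(1 + 0.37) = 0.5401
n = r_tgt(1 − r_full) / [r_full(1 − r_tgt)] = 0.63 × 0.4599 / (0.5401 × 0.37) ≈ 1.4499
Required items = 1.4499 × 38 = 55.10, so 56 items.

56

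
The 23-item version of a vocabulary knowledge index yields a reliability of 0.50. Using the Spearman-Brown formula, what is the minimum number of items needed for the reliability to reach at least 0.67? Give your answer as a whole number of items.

47

Rearranging the Spearman-Brown formula for n,
n = r_target (1 − r_old) / [ r_old (1 − r_target) ]
n = [0.67 × 0.50] / [0.50 × 0.33]
  = 0.3350 / 0.1650 = 2.0303
2.0303 × 23 = 46.70 → 47 items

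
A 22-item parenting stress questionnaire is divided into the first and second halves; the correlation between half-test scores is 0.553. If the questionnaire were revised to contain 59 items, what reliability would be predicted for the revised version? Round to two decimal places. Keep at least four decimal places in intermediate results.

0.87

First correct the split-half correlation to full-test reliability: r_full = 2 × 0.553 / (1 + 0.553) ≈ 0.7122
Length factor from 22 to 59 items: n = 59/22 = 2.6818
r_new = n·r_full / (1 + (n − 1)·r_full) = 1.9100 / 2.1978 ≈ 0.8691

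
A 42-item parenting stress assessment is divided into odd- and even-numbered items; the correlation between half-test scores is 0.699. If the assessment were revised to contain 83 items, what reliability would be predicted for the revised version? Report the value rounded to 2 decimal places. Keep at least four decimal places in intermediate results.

0.90

Spearman-Brown correction (n = 2): r_full = 2·0.699/(1 + 0.699) = 0.8228
Length factor from 42 to 83 items: n = 83/42 = 1.9762
r_new = n·r_full / (1 + (n − 1)·r_full) = 1.6260 / 1.8032 ≈ 0.9017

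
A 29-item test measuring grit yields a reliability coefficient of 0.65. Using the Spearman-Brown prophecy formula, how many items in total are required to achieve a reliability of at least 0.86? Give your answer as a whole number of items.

96

Invert Spearman-Brown to solve for n:
n = r_target (1 − r_old) / [ r_old (1 − r_target) ]
n = 0.86 × (1 − 0.65) / [ 0.65 × (1 − 0.86) ]
  = 0.3010 / 0.0910 = 3.3077
Items needed = n × 29 = 3.3077 × 29 ≈ 95.92 → round up to 96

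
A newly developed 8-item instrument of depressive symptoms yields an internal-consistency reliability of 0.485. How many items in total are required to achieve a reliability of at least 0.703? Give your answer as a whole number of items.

21

Spearman-Brown solved for the length factor n:
n = r*(1 − r) / [ r (1 − r*) ]
n = [0.703 × 0.515] / [0.485 × 0.297]
n = 0.362045 / 0.144045 ≈ 2.5134
So the test needs 2.5134 × 8 ≈ 20.11 items; rounding up, 21.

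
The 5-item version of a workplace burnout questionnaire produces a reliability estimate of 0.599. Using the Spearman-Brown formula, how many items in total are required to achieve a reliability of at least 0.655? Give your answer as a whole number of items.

n = 0.655(1 − 0.599) / [0.599(1 − 0.655)]
n = 0.262655 / 0.206655 ≈ 1.2710
So the test needs 1.2710 × 5 ≈ 6.35 items; rounding up, 7.

7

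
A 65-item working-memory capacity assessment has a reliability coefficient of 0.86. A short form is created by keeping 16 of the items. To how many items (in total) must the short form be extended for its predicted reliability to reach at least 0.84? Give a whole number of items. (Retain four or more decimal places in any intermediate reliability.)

First, r for the 16-item form: n = 16/65 = 0.2462, so r_16 = 0.2462·0.86/(1 + (0.2462 − 1)·0.86) = 0.6020
Then solve for n' with r_old = 0.6020, r_target = 0.84: n' = 0.84(1 − 0.6020)/[0.6020(1 − 0.84)] = 3.4709
Total items = 3.4709 × 16 = 55.53, rounded up to 56.

56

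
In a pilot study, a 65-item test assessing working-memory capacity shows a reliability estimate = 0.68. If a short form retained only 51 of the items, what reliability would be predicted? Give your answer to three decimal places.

The new length is 51/65 = 0.7846 times the old.
By Spearman-Brown, r_new = n r / (1 + (n − 1) r).
r_new = 0.7846·0.68 / [1 + (0.7846 − 1)·0.68]
r_new = 0.5335 / 0.8535 ≈ 0.6251

0.625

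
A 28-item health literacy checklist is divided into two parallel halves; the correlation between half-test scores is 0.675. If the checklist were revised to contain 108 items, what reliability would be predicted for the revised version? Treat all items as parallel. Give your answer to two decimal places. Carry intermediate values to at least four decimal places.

First correct the split-half correlation to full-test reliability: r_full = 2 × 0.675 / (1 + 0.675) ≈ 0.8060
Then adjust to 108 items: n = 108/28 = 3.8571
r_new = n·r_full / (1 + (n − 1)·r_full) = 3.1088 / 3.3028 ≈ 0.9413

0.94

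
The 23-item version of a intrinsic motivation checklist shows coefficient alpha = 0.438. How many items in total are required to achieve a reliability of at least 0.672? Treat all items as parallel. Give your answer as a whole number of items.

n = 0.672(1 − 0.438) / [0.438(1 − 0.672)]
n = 0.377664 / 0.143664 ≈ 2.6288
Items needed = n × 23 = 2.6288 × 23 ≈ 60.46 → round up to 61

61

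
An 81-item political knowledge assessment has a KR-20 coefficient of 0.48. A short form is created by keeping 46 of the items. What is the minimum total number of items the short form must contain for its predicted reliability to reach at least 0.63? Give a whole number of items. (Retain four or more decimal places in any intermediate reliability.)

150

Short-form reliability: n = 46/81 = 0.5679; r_46 = n·r/(1+(n−1)r) ≈ 0.3439
Then solve for n' with r_old = 0.3439, r_target = 0.63: n' = 0.63(1 − 0.3439)/[0.3439(1 − 0.63)] = 3.2485
Items = 3.2485 × 46 ≈ 149.43 → 150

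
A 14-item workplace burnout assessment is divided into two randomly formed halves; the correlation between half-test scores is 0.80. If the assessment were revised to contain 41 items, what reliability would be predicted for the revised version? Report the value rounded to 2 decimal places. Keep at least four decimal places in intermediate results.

Full-test reliability from the split-half r: r_full = 2(0.80)/(1 + 0.80) = 0.8889
Then adjust to 41 items: n = 41/14 = 2.9286
r_new = n·r_full / (1 + (n − 1)·r_full) = 2.6032 / 2.7143 ≈ 0.9591

0.96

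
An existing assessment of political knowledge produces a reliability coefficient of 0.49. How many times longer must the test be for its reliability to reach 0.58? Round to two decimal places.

1.44

n = [0.58 × 0.51] / [0.49 × 0.42]
n = 0.2958 / 0.2058 ≈ 1.4373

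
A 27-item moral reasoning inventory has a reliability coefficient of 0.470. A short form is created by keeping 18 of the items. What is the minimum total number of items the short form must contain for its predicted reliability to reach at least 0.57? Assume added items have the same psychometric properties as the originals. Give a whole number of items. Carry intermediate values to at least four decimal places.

First, r for the 18-item form: n = 18/27 = 0.6667, so r_18 = 0.6667·0.470/(1 + (0.6667 − 1)·0.470) = 0.3716
Length factor from the short form to reach 0.57: n' = 0.57(1 − 0.3716) / [0.3716(1 − 0.57)] ≈ 2.2416
Total items = 2.2416 × 18 = 40.35, rounded up to 41.

41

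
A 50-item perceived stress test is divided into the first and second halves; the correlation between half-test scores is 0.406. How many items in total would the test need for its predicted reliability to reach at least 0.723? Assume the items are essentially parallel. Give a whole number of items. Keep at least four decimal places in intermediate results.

96

Corrected full-test reliability: r_full = 2 × 0.406 / (1 + 0.406) ≈ 0.5775
n = r_tgt(1 − r_full) / [r_full(1 − r_tgt)] = 0.723 × 0.4225 / (0.5775 × 0.277) ≈ 1.9096
Required items = 1.9096 × 50 = 95.48, so 96 items.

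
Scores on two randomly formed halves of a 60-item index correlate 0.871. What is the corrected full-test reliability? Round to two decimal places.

0.93

Apply the Spearman-Brown correction with n = 2:
r_full = 2r_hh / (1 + r_hh) = 2 × 0.871 / (1 + 0.871)
       = 1.7420 / 1.8710 = 0.9311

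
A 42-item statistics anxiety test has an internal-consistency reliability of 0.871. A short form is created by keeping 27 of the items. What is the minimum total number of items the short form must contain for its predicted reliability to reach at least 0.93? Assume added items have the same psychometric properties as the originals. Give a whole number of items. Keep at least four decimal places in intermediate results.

83

First, r for the 27-item form: n = 27/42 = 0.6429, so r_27 = 0.6429·0.871/(1 + (0.6429 − 1)·0.871) = 0.8128
Length factor from the short form to reach 0.93: n' = 0.93(1 − 0.8128) / [0.8128(1 − 0.93)] ≈ 3.0599
Total items = 3.0599 × 27 = 82.62, rounded up to 83.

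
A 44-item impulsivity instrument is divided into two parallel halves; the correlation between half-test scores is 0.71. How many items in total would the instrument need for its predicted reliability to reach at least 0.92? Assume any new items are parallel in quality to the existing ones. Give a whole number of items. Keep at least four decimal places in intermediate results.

104

Corrected full-test reliability: r_full = 2 × 0.71 / (1 + 0.71) ≈ 0.8304
Solve Spearman-Brown for n: n = 0.92(1 − 0.8304) / [0.8304(1 − 0.92)] = 2.3487
Required items = 2.3487 × 44 = 103.34, so 104 items.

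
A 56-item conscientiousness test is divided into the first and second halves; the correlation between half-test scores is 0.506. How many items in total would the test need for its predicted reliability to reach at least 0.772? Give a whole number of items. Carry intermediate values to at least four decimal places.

93

Corrected full-test reliability: r_full = 2 × 0.506 / (1 + 0.506) ≈ 0.6720
n = r_tgt(1 − r_full) / [r_full(1 − r_tgt)] = 0.772 × 0.3280 / (0.6720 × 0.228) ≈ 1.6527
Items = 1.6527 × 56 ≈ 92.55 → 93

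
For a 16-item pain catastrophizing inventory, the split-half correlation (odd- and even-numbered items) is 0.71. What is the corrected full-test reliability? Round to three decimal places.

0.830

Each half is half the length of the full test, so the full test is n = 2 times a half.
r_full = 2(0.71) / (1 + 0.71)
       = 1.4200 / 1.7100 = 0.8304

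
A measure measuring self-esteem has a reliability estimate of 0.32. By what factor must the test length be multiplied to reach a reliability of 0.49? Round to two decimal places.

n = 0.49(1 − 0.32) / [0.32(1 − 0.49)]
  = 0.3332 / 0.1632 = 2.0417

2.04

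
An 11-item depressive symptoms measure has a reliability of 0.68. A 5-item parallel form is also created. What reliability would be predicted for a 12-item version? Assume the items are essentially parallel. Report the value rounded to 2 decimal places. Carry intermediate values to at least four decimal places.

Only the ratio of lengths matters: n = 12/11 = 1.0909
r_{12} = n·r / (1 + (n − 1)·r) = 0.7418 / 1.0618 ≈ 0.6986

0.70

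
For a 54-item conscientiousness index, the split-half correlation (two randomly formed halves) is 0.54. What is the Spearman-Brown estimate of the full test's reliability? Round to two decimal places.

0.70

Each half is half the length of the full test, so the full test is n = 2 times a half.
r_full = 2(0.54) / (1 + 0.54)
       = 1.0800 / 1.5400 = 0.7013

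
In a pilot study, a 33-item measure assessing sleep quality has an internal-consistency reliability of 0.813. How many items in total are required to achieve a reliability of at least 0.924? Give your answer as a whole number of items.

n = 0.924 × (1 − 0.813) / [ 0.813 × (1 − 0.924) ]
  = 0.172788 / 0.061788 = 2.7965
Items needed = n × 33 = 2.7965 × 33 ≈ 92.28 → round up to 93

93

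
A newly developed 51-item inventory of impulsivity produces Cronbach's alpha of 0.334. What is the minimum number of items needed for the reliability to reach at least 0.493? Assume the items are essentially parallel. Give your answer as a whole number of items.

Rearranging the Spearman-Brown formula for n,
n = r*(1 − r) / [ r (1 − r*) ]
n = [0.493 × 0.666] / [0.334 × 0.507]
  = 0.328338 / 0.169338 = 1.9390
Items needed = n × 51 = 1.9390 × 51 ≈ 98.89 → round up to 99

99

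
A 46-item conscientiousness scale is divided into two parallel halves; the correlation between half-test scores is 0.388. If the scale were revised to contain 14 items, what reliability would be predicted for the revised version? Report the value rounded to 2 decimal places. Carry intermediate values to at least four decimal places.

0.28

Spearman-Brown correction (n = 2): r_full = 2·0.388/(1 + 0.388) = 0.5591
Length factor from 46 to 14 items: n = 14/46 = 0.3043
r_new = n·r_full / (1 + (n − 1)·r_full) = 0.1701 / 0.6110 ≈ 0.2784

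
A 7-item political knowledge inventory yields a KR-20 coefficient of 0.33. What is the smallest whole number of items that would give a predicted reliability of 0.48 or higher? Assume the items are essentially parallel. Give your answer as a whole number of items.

14

Invert Spearman-Brown to solve for n:
n = r*(1 − r) / [ r (1 − r*) ]
n = 0.48 × (1 − 0.33) / [ 0.33 × (1 − 0.48) ]
  = 0.3216 / 0.1716 = 1.8741
So the test needs 1.8741 × 7 ≈ 13.12 items; rounding up, 14.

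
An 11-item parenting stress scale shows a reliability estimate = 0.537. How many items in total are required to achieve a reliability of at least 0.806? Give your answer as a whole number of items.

n = 0.806 × (1 − 0.537) / [ 0.537 × (1 − 0.806) ]
n = 0.373178 / 0.104178 ≈ 3.5821
So the test needs 3.5821 × 11 ≈ 39.40 items; rounding up, 40.

40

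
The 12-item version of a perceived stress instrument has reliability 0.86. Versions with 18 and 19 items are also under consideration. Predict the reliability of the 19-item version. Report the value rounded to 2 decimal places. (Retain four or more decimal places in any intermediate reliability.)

Only the ratio of lengths matters: n = 19/12 = 1.5833
r_{19} = n·r / (1 + (n − 1)·r) = 1.3616 / 1.5016 ≈ 0.9068

0.91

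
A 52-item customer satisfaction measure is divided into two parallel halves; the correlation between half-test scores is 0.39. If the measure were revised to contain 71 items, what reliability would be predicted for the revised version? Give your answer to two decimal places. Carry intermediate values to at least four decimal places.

First correct the split-half correlation to full-test reliability: r_full = 2 × 0.39 / (1 + 0.39) ≈ 0.5612
Length factor from 52 to 71 items: n = 71/52 = 1.3654
r_new = n·r_full / (1 + (n − 1)·r_full) = 0.7663 / 1.2051 ≈ 0.6359

0.64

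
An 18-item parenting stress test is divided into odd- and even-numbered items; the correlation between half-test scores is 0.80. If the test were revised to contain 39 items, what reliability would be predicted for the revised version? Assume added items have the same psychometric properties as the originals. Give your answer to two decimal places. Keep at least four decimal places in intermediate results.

0.95

First correct the split-half correlation to full-test reliability: r_full = 2 × 0.80 / (1 + 0.80) ≈ 0.8889
Then adjust to 39 items: n = 39/18 = 2.1667
r_new = n·r_full / (1 + (n − 1)·r_full) = 1.9260 / 2.0371 ≈ 0.9455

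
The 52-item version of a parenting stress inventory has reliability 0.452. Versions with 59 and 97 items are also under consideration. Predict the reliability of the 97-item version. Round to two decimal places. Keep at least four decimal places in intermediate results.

0.61

Only the ratio of lengths matters: n = 97/52 = 1.8654
r_{97} = n·r / (1 + (n − 1)·r) = 0.8432 / 1.3912 ≈ 0.6061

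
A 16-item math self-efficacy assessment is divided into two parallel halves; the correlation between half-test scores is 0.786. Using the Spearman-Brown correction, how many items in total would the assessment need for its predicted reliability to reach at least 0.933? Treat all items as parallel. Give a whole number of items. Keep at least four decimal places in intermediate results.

31

r_full = 2(0.786)/(1 + 0.786) = 0.8802
n = r_tgt(1 − r_full) / [r_full(1 − r_tgt)] = 0.933 × 0.1198 / (0.8802 × 0.067) ≈ 1.8953
Items = 1.8953 × 16 ≈ 30.32 → 31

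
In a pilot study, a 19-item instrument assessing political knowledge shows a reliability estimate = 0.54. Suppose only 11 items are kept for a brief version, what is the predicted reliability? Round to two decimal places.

0.40

n = 11/19 = 0.5789
Apply the Spearman-Brown prophecy formula, r' = nr / [1 + (n − 1)r]:
r_new = (0.5789 × 0.54) / (1 + (0.5789 − 1) × 0.54)
r_new = 0.3126 / 0.7726 ≈ 0.4046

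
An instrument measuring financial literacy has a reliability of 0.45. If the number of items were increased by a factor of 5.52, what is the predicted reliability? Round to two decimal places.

By Spearman-Brown, r_new = n r / (1 + (n − 1) r).
r_new = 5.52·0.45 / [1 + (5.52 − 1)·0.45]
     = 2.4840 / 3.0340 = 0.8187

0.82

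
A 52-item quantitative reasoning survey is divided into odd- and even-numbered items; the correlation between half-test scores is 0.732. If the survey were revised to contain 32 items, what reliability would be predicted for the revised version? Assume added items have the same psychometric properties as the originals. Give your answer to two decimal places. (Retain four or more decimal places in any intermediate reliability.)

0.77

Spearman-Brown correction (n = 2): r_full = 2·0.732/(1 + 0.732) = 0.8453
Length factor from 52 to 32 items: n = 32/52 = 0.6154
r_new = n·r_full / (1 + (n − 1)·r_full) = 0.5202 / 0.6749 ≈ 0.7708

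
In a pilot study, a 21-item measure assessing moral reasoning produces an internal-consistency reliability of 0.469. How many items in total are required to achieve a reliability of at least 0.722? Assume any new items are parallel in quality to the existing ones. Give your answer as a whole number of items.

62

Spearman-Brown solved for the length factor n:
n = r*(1 − r) / [ r (1 − r*) ]
n = 0.722(1 − 0.469) / [0.469(1 − 0.722)]
n = 0.383382 / 0.130382 ≈ 2.9405
2.9405 × 21 = 61.75 → 62 items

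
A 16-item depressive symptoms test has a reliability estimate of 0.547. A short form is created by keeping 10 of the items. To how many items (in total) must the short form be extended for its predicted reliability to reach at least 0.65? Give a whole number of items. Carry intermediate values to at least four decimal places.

25

Short-form reliability: n = 10/16 = 0.6250; r_10 = n·r/(1+(n−1)r) ≈ 0.4301
Then solve for n' with r_old = 0.4301, r_target = 0.65: n' = 0.65(1 − 0.4301)/[0.4301(1 − 0.65)] = 2.4608
Total items = 2.4608 × 10 = 24.61, rounded up to 25.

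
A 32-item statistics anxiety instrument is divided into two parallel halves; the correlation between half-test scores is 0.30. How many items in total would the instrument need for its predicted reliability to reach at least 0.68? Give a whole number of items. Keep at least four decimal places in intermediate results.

r_full = 2(0.30)/(1 + 0.30) = 0.4615
n = r_tgt(1 − r_full) / [r_full(1 − r_tgt)] = 0.68 × 0.5385 / (0.4615 × 0.32) ≈ 2.4796
Items = 2.4796 × 32 ≈ 79.35 → 80

80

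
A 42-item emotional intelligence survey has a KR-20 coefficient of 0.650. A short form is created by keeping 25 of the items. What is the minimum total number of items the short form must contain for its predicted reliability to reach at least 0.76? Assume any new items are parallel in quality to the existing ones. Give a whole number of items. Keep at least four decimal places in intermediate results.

72

First, r for the 25-item form: n = 25/42 = 0.5952, so r_25 = 0.5952·0.650/(1 + (0.5952 − 1)·0.650) = 0.5250
Then solve for n' with r_old = 0.5250, r_target = 0.76: n' = 0.76(1 − 0.5250)/[0.5250(1 − 0.76)] = 2.8651
Total items = 2.8651 × 25 = 71.63, rounded up to 72.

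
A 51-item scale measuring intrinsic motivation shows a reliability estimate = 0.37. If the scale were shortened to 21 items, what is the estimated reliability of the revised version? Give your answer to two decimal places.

0.19

Length ratio n = 21/51 = 0.4118
Apply the Spearman-Brown prophecy formula, r' = nr / [1 + (n − 1)r]:
r_new = 0.4118·0.37 / [1 + (0.4118 − 1)·0.37]
r_new = 0.1524 / 0.7824 ≈ 0.1948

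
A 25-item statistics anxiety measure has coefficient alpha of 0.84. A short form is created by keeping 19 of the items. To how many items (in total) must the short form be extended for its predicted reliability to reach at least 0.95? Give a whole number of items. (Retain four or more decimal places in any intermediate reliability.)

First, r for the 19-item form: n = 19/25 = 0.7600, so r_19 = 0.7600·0.84/(1 + (0.7600 − 1)·0.84) = 0.7996
Then solve for n' with r_old = 0.7996, r_target = 0.95: n' = 0.95(1 − 0.7996)/[0.7996(1 − 0.95)] = 4.7619
Total items = 4.7619 × 19 = 90.48, rounded up to 91.

91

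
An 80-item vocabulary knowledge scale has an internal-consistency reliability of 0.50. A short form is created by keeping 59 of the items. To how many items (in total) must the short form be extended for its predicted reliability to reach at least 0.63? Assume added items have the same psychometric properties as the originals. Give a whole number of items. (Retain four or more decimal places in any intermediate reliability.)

137

First, r for the 59-item form: n = 59/80 = 0.7375, so r_59 = 0.7375·0.50/(1 + (0.7375 − 1)·0.50) = 0.4245
Then solve for n' with r_old = 0.4245, r_target = 0.63: n' = 0.63(1 − 0.4245)/[0.4245(1 − 0.63)] = 2.3084
Total items = 2.3084 × 59 = 136.20, rounded up to 137.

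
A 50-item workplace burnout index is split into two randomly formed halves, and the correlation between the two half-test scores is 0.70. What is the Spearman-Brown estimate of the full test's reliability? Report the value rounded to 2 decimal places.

0.82

The full test is twice the length of either half (n = 2).
r_full = 2(0.70) / (1 + 0.70)
r_full = 1.4000 / 1.7000 ≈ 0.8235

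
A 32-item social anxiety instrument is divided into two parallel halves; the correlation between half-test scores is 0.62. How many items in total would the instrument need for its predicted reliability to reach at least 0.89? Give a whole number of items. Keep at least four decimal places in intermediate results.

80

Corrected full-test reliability: r_full = 2 × 0.62 / (1 + 0.62) ≈ 0.7654
n = r_tgt(1 − r_full) / [r_full(1 − r_tgt)] = 0.89 × 0.2346 / (0.7654 × 0.11) ≈ 2.4799
Required items = 2.4799 × 32 = 79.36, so 80 items.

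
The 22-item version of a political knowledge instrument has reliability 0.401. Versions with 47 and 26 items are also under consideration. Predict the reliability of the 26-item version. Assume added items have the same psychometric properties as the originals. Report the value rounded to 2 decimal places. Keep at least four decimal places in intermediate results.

Only the ratio of lengths matters: n = 26/22 = 1.1818
r_{26} = n·r / (1 + (n − 1)·r) = 0.4739 / 1.0729 ≈ 0.4417

0.44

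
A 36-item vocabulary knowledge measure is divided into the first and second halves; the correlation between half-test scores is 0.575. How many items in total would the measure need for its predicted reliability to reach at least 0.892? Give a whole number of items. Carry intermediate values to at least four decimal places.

Corrected full-test reliability: r_full = 2 × 0.575 / (1 + 0.575) ≈ 0.7302
Solve Spearman-Brown for n: n = 0.892(1 − 0.7302) / [0.7302(1 − 0.892)] = 3.0517
Required items = 3.0517 × 36 = 109.86, so 110 items.

110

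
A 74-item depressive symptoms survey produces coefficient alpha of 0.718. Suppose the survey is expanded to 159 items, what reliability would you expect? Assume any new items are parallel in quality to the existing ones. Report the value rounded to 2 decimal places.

0.85

n = 159/74 = 2.1486
Spearman-Brown: r_new = n·r / (1 + (n − 1)·r)
r_new = 2.1486·0.718 / [1 + (2.1486 − 1)·0.718]
     = 1.5427 / 1.8247 = 0.8455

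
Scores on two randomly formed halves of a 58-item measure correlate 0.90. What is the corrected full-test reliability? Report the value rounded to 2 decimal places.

Apply the Spearman-Brown correction with n = 2:
r_full = 2(0.90) / (1 + 0.90)
       = 1.8000 / 1.9000 = 0.9474

0.95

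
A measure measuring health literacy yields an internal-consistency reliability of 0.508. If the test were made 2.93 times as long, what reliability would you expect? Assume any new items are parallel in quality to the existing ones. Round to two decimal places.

By Spearman-Brown, r_new = n r / (1 + (n − 1) r).
r_new = 2.93·0.508 / [1 + (2.93 − 1)·0.508]
     = 1.4884 / 1.9804 = 0.7516

0.75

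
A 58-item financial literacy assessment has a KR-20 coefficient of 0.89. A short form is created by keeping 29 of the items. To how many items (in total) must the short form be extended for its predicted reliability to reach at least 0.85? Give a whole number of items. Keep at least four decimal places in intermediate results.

First, r for the 29-item form: n = 29/58 = 0.5000, so r_29 = 0.5000·0.89/(1 + (0.5000 − 1)·0.89) = 0.8018
Then solve for n' with r_old = 0.8018, r_target = 0.85: n' = 0.85(1 − 0.8018)/[0.8018(1 − 0.85)] = 1.4008
Items = 1.4008 × 29 ≈ 40.62 → 41

41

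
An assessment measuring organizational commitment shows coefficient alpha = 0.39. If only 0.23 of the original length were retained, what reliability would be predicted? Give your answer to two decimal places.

Spearman-Brown: r_new = n·r / (1 + (n − 1)·r)
r_new = (0.23 × 0.39) / (1 + (0.23 − 1) × 0.39)
r_new = 0.0897 / 0.6997 ≈ 0.1282

0.13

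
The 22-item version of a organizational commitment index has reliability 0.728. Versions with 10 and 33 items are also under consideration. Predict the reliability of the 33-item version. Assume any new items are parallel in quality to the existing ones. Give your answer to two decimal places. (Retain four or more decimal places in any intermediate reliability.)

0.80

The 10-item form is not needed; work directly from the 22-item form with n = 33/22 = 1.5000.
r_{33} = n·r / (1 + (n − 1)·r) = 1.0920 / 1.3640 ≈ 0.8006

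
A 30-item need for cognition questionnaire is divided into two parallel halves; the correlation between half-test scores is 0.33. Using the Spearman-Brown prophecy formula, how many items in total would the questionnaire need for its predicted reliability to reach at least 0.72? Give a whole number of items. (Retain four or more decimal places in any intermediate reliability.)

79

Corrected full-test reliability: r_full = 2 × 0.33 / (1 + 0.33) ≈ 0.4962
n = r_tgt(1 − r_full) / [r_full(1 − r_tgt)] = 0.72 × 0.5038 / (0.4962 × 0.28) ≈ 2.6108
Items = 2.6108 × 30 ≈ 78.32 → 79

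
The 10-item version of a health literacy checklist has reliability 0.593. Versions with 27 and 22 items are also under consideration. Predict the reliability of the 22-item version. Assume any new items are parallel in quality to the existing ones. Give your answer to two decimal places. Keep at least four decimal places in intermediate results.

0.76

Only the ratio of lengths matters: n = 22/10 = 2.2000
r_{22} = n·r / (1 + (n − 1)·r) = 1.3046 / 1.7116 ≈ 0.7622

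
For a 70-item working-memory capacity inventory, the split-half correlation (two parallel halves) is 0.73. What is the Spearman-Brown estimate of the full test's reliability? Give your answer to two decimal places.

The full test is twice the length of either half (n = 2).
r_full = 2(0.73) / (1 + 0.73)
r_full = 1.4600 / 1.7300 ≈ 0.8439

0.84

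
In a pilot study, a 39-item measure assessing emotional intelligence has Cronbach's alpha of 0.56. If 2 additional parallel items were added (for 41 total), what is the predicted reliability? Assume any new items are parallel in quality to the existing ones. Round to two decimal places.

n = 41/39 = 1.0513
Apply the Spearman-Brown prophecy formula, r' = nr / [1 + (n − 1)r]:
r_new = (1.0513 × 0.56) / (1 + (1.0513 − 1) × 0.56)
r_new = 0.5887 / 1.0287 ≈ 0.5723

0.57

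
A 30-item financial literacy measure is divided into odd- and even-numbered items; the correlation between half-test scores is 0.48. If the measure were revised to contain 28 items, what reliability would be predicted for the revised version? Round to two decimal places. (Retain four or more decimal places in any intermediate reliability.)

0.63

Full-test reliability from the split-half r: r_full = 2(0.48)/(1 + 0.48) = 0.6486
Length factor from 30 to 28 items: n = 28/30 = 0.9333
r_new = n·r_full / (1 + (n − 1)·r_full) = 0.6053 / 0.9567 ≈ 0.6327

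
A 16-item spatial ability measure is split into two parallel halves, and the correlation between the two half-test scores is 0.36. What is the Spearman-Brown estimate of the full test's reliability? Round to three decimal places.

0.529

r_full = 2r_hh / (1 + r_hh) = 2 × 0.36 / (1 + 0.36)
       = 0.7200 / 1.3600 = 0.5294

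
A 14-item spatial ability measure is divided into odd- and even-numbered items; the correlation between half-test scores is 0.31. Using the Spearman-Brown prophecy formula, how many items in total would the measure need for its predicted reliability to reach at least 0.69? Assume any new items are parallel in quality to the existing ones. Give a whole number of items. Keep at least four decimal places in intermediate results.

35

r_full = 2(0.31)/(1 + 0.31) = 0.4733
n = r_tgt(1 − r_full) / [r_full(1 − r_tgt)] = 0.69 × 0.5267 / (0.4733 × 0.31) ≈ 2.4769
Items = 2.4769 × 14 ≈ 34.68 → 35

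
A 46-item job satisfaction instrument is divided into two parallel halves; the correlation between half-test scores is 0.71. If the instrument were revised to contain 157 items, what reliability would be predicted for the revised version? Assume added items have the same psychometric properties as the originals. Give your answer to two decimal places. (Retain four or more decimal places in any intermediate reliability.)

Full-test reliability from the split-half r: r_full = 2(0.71)/(1 + 0.71) = 0.8304
Length factor from 46 to 157 items: n = 157/46 = 3.4130
r_new = n·r_full / (1 + (n − 1)·r_full) = 2.8342 / 3.0038 ≈ 0.9435

0.94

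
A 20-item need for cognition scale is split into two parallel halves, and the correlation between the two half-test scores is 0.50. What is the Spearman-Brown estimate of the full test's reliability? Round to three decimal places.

0.667

Apply the Spearman-Brown correction with n = 2:
r_full = 2r_hh / (1 + r_hh) = 2 × 0.50 / (1 + 0.50)
r_full = 1.0000 / 1.5000 ≈ 0.6667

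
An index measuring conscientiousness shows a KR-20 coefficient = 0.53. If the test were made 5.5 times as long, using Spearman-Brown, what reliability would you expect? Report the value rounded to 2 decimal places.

By Spearman-Brown, r_new = n r / (1 + (n − 1) r).
r_new = (5.5 × 0.53) / (1 + (5.5 − 1) × 0.53)
r_new = 2.9150 / 3.3850 ≈ 0.8612

0.86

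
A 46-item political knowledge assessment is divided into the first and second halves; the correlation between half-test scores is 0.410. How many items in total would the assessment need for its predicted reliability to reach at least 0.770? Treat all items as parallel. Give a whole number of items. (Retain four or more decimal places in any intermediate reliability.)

r_full = 2(0.410)/(1 + 0.410) = 0.5816
Solve Spearman-Brown for n: n = 0.770(1 − 0.5816) / [0.5816(1 − 0.770)] = 2.4084
Items = 2.4084 × 46 ≈ 110.79 → 111

111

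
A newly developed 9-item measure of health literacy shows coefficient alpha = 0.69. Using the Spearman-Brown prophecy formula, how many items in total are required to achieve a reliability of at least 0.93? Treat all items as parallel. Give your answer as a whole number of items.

Invert Spearman-Brown to solve for n:
n = r_target (1 − r_old) / [ r_old (1 − r_target) ]
n = [0.93 × 0.31] / [0.69 × 0.07]
n = 0.2883 / 0.0483 ≈ 5.9689
5.9689 × 9 = 53.72 → 54 items

54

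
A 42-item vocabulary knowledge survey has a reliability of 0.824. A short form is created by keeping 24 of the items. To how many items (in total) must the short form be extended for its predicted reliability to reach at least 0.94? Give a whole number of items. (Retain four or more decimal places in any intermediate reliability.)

Short-form reliability: n = 24/42 = 0.5714; r_24 = n·r/(1+(n−1)r) ≈ 0.7279
Length factor from the short form to reach 0.94: n' = 0.94(1 − 0.7279) / [0.7279(1 − 0.94)] ≈ 5.8564
Total items = 5.8564 × 24 = 140.55, rounded up to 141.

141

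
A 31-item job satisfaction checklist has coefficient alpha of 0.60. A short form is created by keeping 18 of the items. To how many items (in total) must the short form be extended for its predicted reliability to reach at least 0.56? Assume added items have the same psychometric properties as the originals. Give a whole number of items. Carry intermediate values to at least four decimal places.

27

Short-form reliability: n = 18/31 = 0.5806; r_18 = n·r/(1+(n−1)r) ≈ 0.4655
Then solve for n' with r_old = 0.4655, r_target = 0.56: n' = 0.56(1 − 0.4655)/[0.4655(1 − 0.56)] = 1.4614
Items = 1.4614 × 18 ≈ 26.31 → 27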